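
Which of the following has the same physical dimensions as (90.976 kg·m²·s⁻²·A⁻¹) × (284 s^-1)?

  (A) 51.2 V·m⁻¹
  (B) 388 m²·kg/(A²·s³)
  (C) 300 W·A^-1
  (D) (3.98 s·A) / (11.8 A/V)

Reference: [kg·m²·s⁻²·A⁻¹] · [s⁻¹] = kg·m²·s⁻³·A⁻¹.
Each option:
  (A) V·m⁻¹ = J·C⁻¹·m⁻¹ = kg·m·s⁻³·A⁻¹
  (B) kg·m²·s⁻³·A⁻²
  (C) W·A⁻¹ = J·s⁻¹·A⁻¹ = kg·m²·s⁻³·A⁻¹  ← same
  (D) [s·A] / [kg⁻¹·m⁻²·s³·A²] = kg·m²·s⁻²·A⁻¹
Only (C) matches kg·m²·s⁻³·A⁻¹.

(C)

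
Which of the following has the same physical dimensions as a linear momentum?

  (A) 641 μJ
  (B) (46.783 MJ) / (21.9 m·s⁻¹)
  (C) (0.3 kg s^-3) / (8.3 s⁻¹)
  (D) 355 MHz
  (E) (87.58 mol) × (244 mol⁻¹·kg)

(B)

Reference: [linear momentum] = kg·m·s⁻¹.
Each option:
  (A) J = N·m = kg·m²·s⁻²
  (B) [kg·m²·s⁻²] / [m·s⁻¹] = kg·m·s⁻¹  ← same
  (C) [kg·s⁻³] / [s⁻¹] = kg·s⁻²
  (D) Hz = s⁻¹
  (E) [mol] · [kg·mol⁻¹] = kg
Only (B) matches kg·m·s⁻¹.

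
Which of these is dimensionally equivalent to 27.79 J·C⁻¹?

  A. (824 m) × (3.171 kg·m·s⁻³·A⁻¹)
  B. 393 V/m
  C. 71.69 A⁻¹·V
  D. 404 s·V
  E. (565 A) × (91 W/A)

Reference: J·C⁻¹ = N·m·(s·A)⁻¹ = kg·m²·s⁻³·A⁻¹.
Each option:
  A. [m] · [kg·m·s⁻³·A⁻¹] = kg·m²·s⁻³·A⁻¹  ← same
  B. V·m⁻¹ = J·C⁻¹·m⁻¹ = kg·m·s⁻³·A⁻¹
  C. V·A⁻¹ = J·C⁻¹·A⁻¹ = kg·m²·s⁻³·A⁻²
  D. V·s = J·C⁻¹·s = kg·m²·s⁻²·A⁻¹
  E. [A] · [kg·m²·s⁻³·A⁻¹] = kg·m²·s⁻³
Only A. matches kg·m²·s⁻³·A⁻¹.

A.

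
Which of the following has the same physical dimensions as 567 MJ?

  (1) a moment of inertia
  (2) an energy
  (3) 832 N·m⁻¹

(2)

Reference: J = N·m = kg·m²·s⁻².
Each option:
  (1) [moment of inertia] = kg·m²
  (2) [energy] = kg·m²·s⁻²  ← same
  (3) N·m⁻¹ = kg·m·s⁻²·m⁻¹ = kg·s⁻²
Only (2) matches kg·m²·s⁻².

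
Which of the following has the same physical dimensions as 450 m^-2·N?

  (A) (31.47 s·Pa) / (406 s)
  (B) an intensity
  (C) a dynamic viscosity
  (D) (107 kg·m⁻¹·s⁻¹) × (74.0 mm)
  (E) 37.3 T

Reference: N·m⁻² = kg·m·s⁻²·m⁻² = kg·m⁻¹·s⁻².
Each option:
  (A) [kg·m⁻¹·s⁻¹] / [s] = kg·m⁻¹·s⁻²  ← same
  (B) [intensity] = kg·s⁻³
  (C) [dynamic viscosity] = kg·m⁻¹·s⁻¹
  (D) [kg·m⁻¹·s⁻¹] · [m] = kg·s⁻¹
  (E) T = Wb·m⁻² = kg·s⁻²·A⁻¹
Only (A) matches kg·m⁻¹·s⁻².

(A)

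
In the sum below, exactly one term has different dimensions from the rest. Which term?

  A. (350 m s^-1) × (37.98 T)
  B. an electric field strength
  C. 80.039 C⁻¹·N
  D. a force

D.

In SI base units:
  A. [m·s⁻¹] · [kg·s⁻²·A⁻¹] = kg·m·s⁻³·A⁻¹
  B. [electric field strength] = kg·m·s⁻³·A⁻¹
  C. N·C⁻¹ = kg·m·s⁻²·(s·A)⁻¹ = kg·m·s⁻³·A⁻¹
  D. [force] = kg·m·s⁻²
All reduce to kg·m·s⁻³·A⁻¹ except D., which is kg·m·s⁻².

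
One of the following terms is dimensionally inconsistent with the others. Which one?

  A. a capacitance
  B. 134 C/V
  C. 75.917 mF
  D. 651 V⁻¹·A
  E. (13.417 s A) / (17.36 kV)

D.

In SI base units:
  A. [capacitance] = kg⁻¹·m⁻²·s⁴·A²
  B. C·V⁻¹ = s·A·(J·C⁻¹)⁻¹ = kg⁻¹·m⁻²·s⁴·A²
  C. F = C·V⁻¹ = kg⁻¹·m⁻²·s⁴·A²
  D. A·V⁻¹ = A·(J·C⁻¹)⁻¹ = kg⁻¹·m⁻²·s³·A²
  E. [s·A] / [kg·m²·s⁻³·A⁻¹] = kg⁻¹·m⁻²·s⁴·A²
All reduce to kg⁻¹·m⁻²·s⁴·A² except D., which is kg⁻¹·m⁻²·s³·A².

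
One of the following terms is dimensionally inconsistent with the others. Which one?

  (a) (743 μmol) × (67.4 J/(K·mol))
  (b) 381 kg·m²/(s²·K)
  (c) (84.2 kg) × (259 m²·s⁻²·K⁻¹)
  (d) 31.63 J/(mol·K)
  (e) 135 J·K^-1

Dimensions:
  (a) [mol] · [kg·m²·s⁻²·K⁻¹·mol⁻¹] = kg·m²·s⁻²·K⁻¹
  (b) kg·m²·s⁻²·K⁻¹
  (c) [kg] · [m²·s⁻²·K⁻¹] = kg·m²·s⁻²·K⁻¹
  (d) J·mol⁻¹·K⁻¹ = N·m·mol⁻¹·K⁻¹ = kg·m²·s⁻²·K⁻¹·mol⁻¹
  (e) J·K⁻¹ = N·m·K⁻¹ = kg·m²·s⁻²·K⁻¹
All reduce to kg·m²·s⁻²·K⁻¹ except (d), which is kg·m²·s⁻²·K⁻¹·mol⁻¹.

(d)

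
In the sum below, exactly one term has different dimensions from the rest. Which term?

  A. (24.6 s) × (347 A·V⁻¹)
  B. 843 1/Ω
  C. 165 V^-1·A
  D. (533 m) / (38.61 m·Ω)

A.

Work out the base dimensions of each:
  A. [s] · [kg⁻¹·m⁻²·s³·A²] = kg⁻¹·m⁻²·s⁴·A²
  B. Ω⁻¹ = (V·A⁻¹)⁻¹ = kg⁻¹·m⁻²·s³·A²
  C. A·V⁻¹ = A·(J·C⁻¹)⁻¹ = kg⁻¹·m⁻²·s³·A²
  D. [m] / [kg·m³·s⁻³·A⁻²] = kg⁻¹·m⁻²·s³·A²
All reduce to kg⁻¹·m⁻²·s³·A² except A., which is kg⁻¹·m⁻²·s⁴·A².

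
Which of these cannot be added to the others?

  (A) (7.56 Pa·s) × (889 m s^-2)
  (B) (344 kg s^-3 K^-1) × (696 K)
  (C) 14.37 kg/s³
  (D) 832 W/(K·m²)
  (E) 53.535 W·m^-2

Dimensions:
  (A) [kg·m⁻¹·s⁻¹] · [m·s⁻²] = kg·s⁻³
  (B) [kg·s⁻³·K⁻¹] · [K] = kg·s⁻³
  (C) kg·s⁻³
  (D) W·m⁻²·K⁻¹ = J·s⁻¹·m⁻²·K⁻¹ = kg·s⁻³·K⁻¹
  (E) W·m⁻² = J·s⁻¹·m⁻² = kg·s⁻³
All reduce to kg·s⁻³ except (D), which is kg·s⁻³·K⁻¹.

(D)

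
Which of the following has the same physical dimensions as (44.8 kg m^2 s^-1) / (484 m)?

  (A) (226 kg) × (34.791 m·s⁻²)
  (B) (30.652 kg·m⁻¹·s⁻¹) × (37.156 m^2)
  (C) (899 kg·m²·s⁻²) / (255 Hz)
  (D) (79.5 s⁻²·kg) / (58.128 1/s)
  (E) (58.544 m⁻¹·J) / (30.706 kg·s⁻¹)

Reference: [kg·m²·s⁻¹] / [m] = kg·m·s⁻¹.
Each option:
  (A) [kg] · [m·s⁻²] = kg·m·s⁻²
  (B) [kg·m⁻¹·s⁻¹] · [m²] = kg·m·s⁻¹  ← same
  (C) [kg·m²·s⁻²] / [s⁻¹] = kg·m²·s⁻¹
  (D) [kg·s⁻²] / [s⁻¹] = kg·s⁻¹
  (E) [kg·m·s⁻²] / [kg·s⁻¹] = m·s⁻¹
Only (B) matches kg·m·s⁻¹.

(B)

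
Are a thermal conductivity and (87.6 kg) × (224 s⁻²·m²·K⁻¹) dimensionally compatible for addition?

In SI base units:
  a thermal conductivity:  [thermal conductivity] = kg·m·s⁻³·K⁻¹
  (87.6 kg) × (224 s⁻²·m²·K⁻¹):  [kg] · [m²·s⁻²·K⁻¹] = kg·m²·s⁻²·K⁻¹
kg·m·s⁻³·K⁻¹ ≠ kg·m²·s⁻²·K⁻¹, so they cannot be added.

No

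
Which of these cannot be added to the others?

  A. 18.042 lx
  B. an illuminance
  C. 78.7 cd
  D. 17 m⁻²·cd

Work out the base dimensions of each:
  A. lx = lm·m⁻² = m⁻²·cd
  B. [illuminance] = m⁻²·cd
  C. cd
  D. m⁻²·cd
All reduce to m⁻²·cd except C., which is cd.

C.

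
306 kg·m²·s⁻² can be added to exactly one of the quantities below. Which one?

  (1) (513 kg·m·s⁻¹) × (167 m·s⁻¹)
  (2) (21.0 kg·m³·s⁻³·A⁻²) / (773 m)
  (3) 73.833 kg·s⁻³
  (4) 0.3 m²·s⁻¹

Reference: kg·m²·s⁻².
Each option:
  (1) [kg·m·s⁻¹] · [m·s⁻¹] = kg·m²·s⁻²  ← same
  (2) [kg·m³·s⁻³·A⁻²] / [m] = kg·m²·s⁻³·A⁻²
  (3) kg·s⁻³
  (4) m²·s⁻¹
Only (1) matches kg·m²·s⁻².

(1)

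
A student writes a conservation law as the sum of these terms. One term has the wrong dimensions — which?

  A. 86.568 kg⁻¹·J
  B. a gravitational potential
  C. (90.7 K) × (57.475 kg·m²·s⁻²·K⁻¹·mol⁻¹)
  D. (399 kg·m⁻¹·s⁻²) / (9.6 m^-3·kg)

C.

In SI base units:
  A. J·kg⁻¹ = N·m·kg⁻¹ = m²·s⁻²
  B. [gravitational potential] = m²·s⁻²
  C. [K] · [kg·m²·s⁻²·K⁻¹·mol⁻¹] = kg·m²·s⁻²·mol⁻¹
  D. [kg·m⁻¹·s⁻²] / [kg·m⁻³] = m²·s⁻²
All reduce to m²·s⁻² except C., which is kg·m²·s⁻²·mol⁻¹.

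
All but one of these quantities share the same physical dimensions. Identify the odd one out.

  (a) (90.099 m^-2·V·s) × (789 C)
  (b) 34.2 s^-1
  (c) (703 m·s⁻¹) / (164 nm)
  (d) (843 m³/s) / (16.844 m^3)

Dimensions:
  (a) [kg·s⁻²·A⁻¹] · [s·A] = kg·s⁻¹
  (b) s⁻¹
  (c) [m·s⁻¹] / [m] = s⁻¹
  (d) [m³·s⁻¹] / [m³] = s⁻¹
All reduce to s⁻¹ except (a), which is kg·s⁻¹.

(a)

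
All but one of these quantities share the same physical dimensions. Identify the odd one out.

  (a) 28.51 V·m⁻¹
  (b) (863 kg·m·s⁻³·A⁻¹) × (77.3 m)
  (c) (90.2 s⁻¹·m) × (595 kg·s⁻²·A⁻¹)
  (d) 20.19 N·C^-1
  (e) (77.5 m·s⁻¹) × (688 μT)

(b)

Reduce each to base SI dimensions:
  (a) V·m⁻¹ = J·C⁻¹·m⁻¹ = kg·m·s⁻³·A⁻¹
  (b) [kg·m·s⁻³·A⁻¹] · [m] = kg·m²·s⁻³·A⁻¹
  (c) [m·s⁻¹] · [kg·s⁻²·A⁻¹] = kg·m·s⁻³·A⁻¹
  (d) N·C⁻¹ = kg·m·s⁻²·(s·A)⁻¹ = kg·m·s⁻³·A⁻¹
  (e) [m·s⁻¹] · [kg·s⁻²·A⁻¹] = kg·m·s⁻³·A⁻¹
All reduce to kg·m·s⁻³·A⁻¹ except (b), which is kg·m²·s⁻³·A⁻¹.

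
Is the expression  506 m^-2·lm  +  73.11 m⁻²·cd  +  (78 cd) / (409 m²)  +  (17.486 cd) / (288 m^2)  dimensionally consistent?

Reduce each to base SI dimensions:
  506 m^-2·lm:  lm·m⁻² = cd·m⁻² = m⁻²·cd
  73.11 m⁻²·cd:  cd·m⁻² = m⁻²·cd
  (78 cd) / (409 m²):  [cd] / [m²] = m⁻²·cd
  (17.486 cd) / (288 m^2):  [cd] / [m²] = m⁻²·cd
Every term reduces to m⁻²·cd.

Yes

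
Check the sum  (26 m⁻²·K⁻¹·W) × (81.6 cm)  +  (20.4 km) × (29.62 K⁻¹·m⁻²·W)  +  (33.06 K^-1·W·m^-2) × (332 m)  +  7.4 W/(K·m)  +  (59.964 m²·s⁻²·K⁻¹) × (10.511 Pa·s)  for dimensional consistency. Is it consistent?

Yes

In SI base units:
  (26 m⁻²·K⁻¹·W) × (81.6 cm):  [kg·s⁻³·K⁻¹] · [m] = kg·m·s⁻³·K⁻¹
  (20.4 km) × (29.62 K⁻¹·m⁻²·W):  [m] · [kg·s⁻³·K⁻¹] = kg·m·s⁻³·K⁻¹
  (33.06 K^-1·W·m^-2) × (332 m):  [kg·s⁻³·K⁻¹] · [m] = kg·m·s⁻³·K⁻¹
  7.4 W/(K·m):  W·m⁻¹·K⁻¹ = J·s⁻¹·m⁻¹·K⁻¹ = kg·m·s⁻³·K⁻¹
  (59.964 m²·s⁻²·K⁻¹) × (10.511 Pa·s):  [m²·s⁻²·K⁻¹] · [kg·m⁻¹·s⁻¹] = kg·m·s⁻³·K⁻¹
Every term reduces to kg·m·s⁻³·K⁻¹.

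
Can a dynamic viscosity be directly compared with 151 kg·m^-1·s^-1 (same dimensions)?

In SI base units:
  a dynamic viscosity:  [dynamic viscosity] = kg·m⁻¹·s⁻¹
  151 kg·m^-1·s^-1:  kg·m⁻¹·s⁻¹
Both are kg·m⁻¹·s⁻¹, so they have the same dimensions and can be added.

Yes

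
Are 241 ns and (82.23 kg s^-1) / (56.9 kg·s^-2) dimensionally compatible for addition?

Yes

Dimensions:
  241 ns:  s
  (82.23 kg s^-1) / (56.9 kg·s^-2):  [kg·s⁻¹] / [kg·s⁻²] = s
Both are s, so they have the same dimensions and can be added.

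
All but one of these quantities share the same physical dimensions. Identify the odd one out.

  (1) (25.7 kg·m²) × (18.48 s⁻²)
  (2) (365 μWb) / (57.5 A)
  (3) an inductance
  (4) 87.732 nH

(1)

In SI base units:
  (1) [kg·m²] · [s⁻²] = kg·m²·s⁻²
  (2) [kg·m²·s⁻²·A⁻¹] / [A] = kg·m²·s⁻²·A⁻²
  (3) [inductance] = kg·m²·s⁻²·A⁻²
  (4) H = V·s·A⁻¹ = kg·m²·s⁻²·A⁻²
All reduce to kg·m²·s⁻²·A⁻² except (1), which is kg·m²·s⁻².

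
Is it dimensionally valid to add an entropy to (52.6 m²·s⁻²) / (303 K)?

Work out the base dimensions of each:
  an entropy:  [entropy] = kg·m²·s⁻²·K⁻¹
  (52.6 m²·s⁻²) / (303 K):  [m²·s⁻²] / [K] = m²·s⁻²·K⁻¹
kg·m²·s⁻²·K⁻¹ ≠ m²·s⁻²·K⁻¹, so they cannot be added.

No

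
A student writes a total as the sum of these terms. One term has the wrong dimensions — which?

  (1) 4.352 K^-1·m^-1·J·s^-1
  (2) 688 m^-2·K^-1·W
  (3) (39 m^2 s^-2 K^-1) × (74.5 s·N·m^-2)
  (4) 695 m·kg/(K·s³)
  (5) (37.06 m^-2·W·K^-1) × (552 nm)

(2)

Expand each in SI base units:
  (1) J·s⁻¹·m⁻¹·K⁻¹ = N·m·s⁻¹·m⁻¹·K⁻¹ = kg·m·s⁻³·K⁻¹
  (2) W·m⁻²·K⁻¹ = J·s⁻¹·m⁻²·K⁻¹ = kg·s⁻³·K⁻¹
  (3) [m²·s⁻²·K⁻¹] · [kg·m⁻¹·s⁻¹] = kg·m·s⁻³·K⁻¹
  (4) kg·m·s⁻³·K⁻¹
  (5) [kg·s⁻³·K⁻¹] · [m] = kg·m·s⁻³·K⁻¹
All reduce to kg·m·s⁻³·K⁻¹ except (2), which is kg·s⁻³·K⁻¹.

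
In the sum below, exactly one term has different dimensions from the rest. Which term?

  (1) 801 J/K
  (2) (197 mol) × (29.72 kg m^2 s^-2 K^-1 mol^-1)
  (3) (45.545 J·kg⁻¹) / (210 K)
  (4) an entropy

Work out the base dimensions of each:
  (1) J·K⁻¹ = N·m·K⁻¹ = kg·m²·s⁻²·K⁻¹
  (2) [mol] · [kg·m²·s⁻²·K⁻¹·mol⁻¹] = kg·m²·s⁻²·K⁻¹
  (3) [m²·s⁻²] / [K] = m²·s⁻²·K⁻¹
  (4) [entropy] = kg·m²·s⁻²·K⁻¹
All reduce to kg·m²·s⁻²·K⁻¹ except (3), which is m²·s⁻²·K⁻¹.

(3)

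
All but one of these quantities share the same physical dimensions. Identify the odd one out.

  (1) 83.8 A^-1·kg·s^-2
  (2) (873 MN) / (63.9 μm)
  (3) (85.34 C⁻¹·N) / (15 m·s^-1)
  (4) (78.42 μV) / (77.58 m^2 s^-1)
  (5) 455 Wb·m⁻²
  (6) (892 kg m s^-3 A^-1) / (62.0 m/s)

Work out the base dimensions of each:
  (1) kg·s⁻²·A⁻¹
  (2) [kg·m·s⁻²] / [m] = kg·s⁻²
  (3) [kg·m·s⁻³·A⁻¹] / [m·s⁻¹] = kg·s⁻²·A⁻¹
  (4) [kg·m²·s⁻³·A⁻¹] / [m²·s⁻¹] = kg·s⁻²·A⁻¹
  (5) Wb·m⁻² = V·s·m⁻² = kg·s⁻²·A⁻¹
  (6) [kg·m·s⁻³·A⁻¹] / [m·s⁻¹] = kg·s⁻²·A⁻¹
All reduce to kg·s⁻²·A⁻¹ except (2), which is kg·s⁻².

(2)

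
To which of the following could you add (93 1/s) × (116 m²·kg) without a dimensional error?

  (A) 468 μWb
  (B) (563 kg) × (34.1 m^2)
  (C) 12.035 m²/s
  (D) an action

Reference: [s⁻¹] · [kg·m²] = kg·m²·s⁻¹.
Each option:
  (A) Wb = V·s = kg·m²·s⁻²·A⁻¹
  (B) [kg] · [m²] = kg·m²
  (C) m²·s⁻¹
  (D) [action] = kg·m²·s⁻¹  ← same
Only (D) matches kg·m²·s⁻¹.

(D)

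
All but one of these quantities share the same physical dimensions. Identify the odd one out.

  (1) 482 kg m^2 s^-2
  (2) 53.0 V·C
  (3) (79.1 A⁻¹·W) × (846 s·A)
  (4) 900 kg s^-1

(4)

Expand each in SI base units:
  (1) kg·m²·s⁻²
  (2) C·V = s·A·J·C⁻¹ = kg·m²·s⁻²
  (3) [kg·m²·s⁻³·A⁻¹] · [s·A] = kg·m²·s⁻²
  (4) kg·s⁻¹
All reduce to kg·m²·s⁻² except (4), which is kg·s⁻¹.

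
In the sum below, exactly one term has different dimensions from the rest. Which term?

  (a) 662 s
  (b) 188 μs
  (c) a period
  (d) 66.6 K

(d)

Expand each in SI base units:
  (a) s
  (b) s
  (c) [period] = s
  (d) K
All reduce to s except (d), which is K.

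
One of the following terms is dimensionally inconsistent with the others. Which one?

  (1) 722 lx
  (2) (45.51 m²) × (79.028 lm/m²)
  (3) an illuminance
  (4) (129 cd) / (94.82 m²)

(2)

Work out the base dimensions of each:
  (1) lx = lm·m⁻² = m⁻²·cd
  (2) [m²] · [m⁻²·cd] = cd
  (3) [illuminance] = m⁻²·cd
  (4) [cd] / [m²] = m⁻²·cd
All reduce to m⁻²·cd except (2), which is cd.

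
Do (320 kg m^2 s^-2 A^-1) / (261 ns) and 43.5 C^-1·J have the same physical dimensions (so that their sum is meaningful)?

Yes

Expand each in SI base units:
  (320 kg m^2 s^-2 A^-1) / (261 ns):  [kg·m²·s⁻²·A⁻¹] / [s] = kg·m²·s⁻³·A⁻¹
  43.5 C^-1·J:  J·C⁻¹ = N·m·(s·A)⁻¹ = kg·m²·s⁻³·A⁻¹
Both are kg·m²·s⁻³·A⁻¹, so they have the same dimensions and can be added.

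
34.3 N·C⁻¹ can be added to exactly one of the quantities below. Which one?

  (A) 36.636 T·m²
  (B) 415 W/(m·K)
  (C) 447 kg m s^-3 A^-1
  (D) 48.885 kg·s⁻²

(C)

Reference: N·C⁻¹ = kg·m·s⁻²·(s·A)⁻¹ = kg·m·s⁻³·A⁻¹.
Each option:
  (A) T·m² = Wb·m⁻²·m² = kg·m²·s⁻²·A⁻¹
  (B) W·m⁻¹·K⁻¹ = J·s⁻¹·m⁻¹·K⁻¹ = kg·m·s⁻³·K⁻¹
  (C) kg·m·s⁻³·A⁻¹  ← same
  (D) kg·s⁻²
Only (C) matches kg·m·s⁻³·A⁻¹.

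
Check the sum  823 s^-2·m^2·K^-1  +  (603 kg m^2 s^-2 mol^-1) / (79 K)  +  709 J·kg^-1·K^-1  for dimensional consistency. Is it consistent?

No

Work out the base dimensions of each:
  823 s^-2·m^2·K^-1:  m²·s⁻²·K⁻¹
  (603 kg m^2 s^-2 mol^-1) / (79 K):  [kg·m²·s⁻²·mol⁻¹] / [K] = kg·m²·s⁻²·K⁻¹·mol⁻¹
  709 J·kg^-1·K^-1:  J·kg⁻¹·K⁻¹ = N·m·kg⁻¹·K⁻¹ = m²·s⁻²·K⁻¹
The terms do not share a single dimension (kg·m²·s⁻²·K⁻¹·mol⁻¹ vs m²·s⁻²·K⁻¹).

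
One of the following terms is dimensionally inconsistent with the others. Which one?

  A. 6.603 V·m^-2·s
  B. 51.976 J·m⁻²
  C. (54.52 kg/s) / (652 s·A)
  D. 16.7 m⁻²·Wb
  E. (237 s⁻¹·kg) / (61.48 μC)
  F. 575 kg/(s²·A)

Expand each in SI base units:
  A. V·s·m⁻² = J·C⁻¹·s·m⁻² = kg·s⁻²·A⁻¹
  B. J·m⁻² = N·m·m⁻² = kg·s⁻²
  C. [kg·s⁻¹] / [s·A] = kg·s⁻²·A⁻¹
  D. Wb·m⁻² = V·s·m⁻² = kg·s⁻²·A⁻¹
  E. [kg·s⁻¹] / [s·A] = kg·s⁻²·A⁻¹
  F. kg·s⁻²·A⁻¹
All reduce to kg·s⁻²·A⁻¹ except B., which is kg·s⁻².

B.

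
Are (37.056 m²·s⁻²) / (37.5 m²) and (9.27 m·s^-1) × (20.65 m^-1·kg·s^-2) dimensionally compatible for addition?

No

Work out the base dimensions of each:
  (37.056 m²·s⁻²) / (37.5 m²):  [m²·s⁻²] / [m²] = s⁻²
  (9.27 m·s^-1) × (20.65 m^-1·kg·s^-2):  [m·s⁻¹] · [kg·m⁻¹·s⁻²] = kg·s⁻³
s⁻² ≠ kg·s⁻³, so they cannot be added.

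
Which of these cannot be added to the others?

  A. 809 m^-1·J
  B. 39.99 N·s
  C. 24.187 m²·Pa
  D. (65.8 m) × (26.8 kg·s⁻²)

Expand each in SI base units:
  A. J·m⁻¹ = N·m·m⁻¹ = kg·m·s⁻²
  B. N·s = kg·m·s⁻²·s = kg·m·s⁻¹
  C. Pa·m² = N·m⁻²·m² = kg·m·s⁻²
  D. [m] · [kg·s⁻²] = kg·m·s⁻²
All reduce to kg·m·s⁻² except B., which is kg·m·s⁻¹.

B.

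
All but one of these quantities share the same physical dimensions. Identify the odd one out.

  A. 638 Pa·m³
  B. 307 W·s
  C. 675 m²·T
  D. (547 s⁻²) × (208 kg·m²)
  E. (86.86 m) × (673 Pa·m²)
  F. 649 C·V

Work out the base dimensions of each:
  A. Pa·m³ = N·m⁻²·m³ = kg·m²·s⁻²
  B. W·s = J·s⁻¹·s = kg·m²·s⁻²
  C. T·m² = Wb·m⁻²·m² = kg·m²·s⁻²·A⁻¹
  D. [s⁻²] · [kg·m²] = kg·m²·s⁻²
  E. [m] · [kg·m·s⁻²] = kg·m²·s⁻²
  F. C·V = s·A·J·C⁻¹ = kg·m²·s⁻²
All reduce to kg·m²·s⁻² except C., which is kg·m²·s⁻²·A⁻¹.

C.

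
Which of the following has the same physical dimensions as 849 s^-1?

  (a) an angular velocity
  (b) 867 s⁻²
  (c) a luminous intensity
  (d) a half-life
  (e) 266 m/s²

(a)

Reference: s⁻¹.
Each option:
  (a) [angular velocity] = s⁻¹  ← same
  (b) s⁻²
  (c) [luminous intensity] = cd
  (d) [half-life] = s
  (e) m·s⁻²
Only (a) matches s⁻¹.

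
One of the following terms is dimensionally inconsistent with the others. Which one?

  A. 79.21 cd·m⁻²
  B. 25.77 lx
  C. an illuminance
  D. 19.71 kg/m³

D.

Reduce each to base SI dimensions:
  A. cd·m⁻² = m⁻²·cd
  B. lx = lm·m⁻² = m⁻²·cd
  C. [illuminance] = m⁻²·cd
  D. kg·m⁻³
All reduce to m⁻²·cd except D., which is kg·m⁻³.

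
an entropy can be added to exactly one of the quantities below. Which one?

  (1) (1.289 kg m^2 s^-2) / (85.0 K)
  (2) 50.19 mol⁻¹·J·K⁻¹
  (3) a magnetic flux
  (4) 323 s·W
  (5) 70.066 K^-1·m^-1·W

(1)

Reference: [entropy] = kg·m²·s⁻²·K⁻¹.
Each option:
  (1) [kg·m²·s⁻²] / [K] = kg·m²·s⁻²·K⁻¹  ← same
  (2) J·mol⁻¹·K⁻¹ = N·m·mol⁻¹·K⁻¹ = kg·m²·s⁻²·K⁻¹·mol⁻¹
  (3) [magnetic flux] = kg·m²·s⁻²·A⁻¹
  (4) W·s = J·s⁻¹·s = kg·m²·s⁻²
  (5) W·m⁻¹·K⁻¹ = J·s⁻¹·m⁻¹·K⁻¹ = kg·m·s⁻³·K⁻¹
Only (1) matches kg·m²·s⁻²·K⁻¹.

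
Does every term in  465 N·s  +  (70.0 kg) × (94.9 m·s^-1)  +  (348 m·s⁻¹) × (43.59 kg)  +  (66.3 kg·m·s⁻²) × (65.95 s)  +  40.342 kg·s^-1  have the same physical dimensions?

No

Expand each in SI base units:
  465 N·s:  N·s = kg·m·s⁻²·s = kg·m·s⁻¹
  (70.0 kg) × (94.9 m·s^-1):  [kg] · [m·s⁻¹] = kg·m·s⁻¹
  (348 m·s⁻¹) × (43.59 kg):  [m·s⁻¹] · [kg] = kg·m·s⁻¹
  (66.3 kg·m·s⁻²) × (65.95 s):  [kg·m·s⁻²] · [s] = kg·m·s⁻¹
  40.342 kg·s^-1:  kg·s⁻¹
The terms do not share a single dimension (kg·m·s⁻¹ vs kg·s⁻¹).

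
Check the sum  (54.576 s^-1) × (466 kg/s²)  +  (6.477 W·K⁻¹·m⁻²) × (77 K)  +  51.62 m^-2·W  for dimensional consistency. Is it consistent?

Yes

Work out the base dimensions of each:
  (54.576 s^-1) × (466 kg/s²):  [s⁻¹] · [kg·s⁻²] = kg·s⁻³
  (6.477 W·K⁻¹·m⁻²) × (77 K):  [kg·s⁻³·K⁻¹] · [K] = kg·s⁻³
  51.62 m^-2·W:  W·m⁻² = J·s⁻¹·m⁻² = kg·s⁻³
Every term reduces to kg·s⁻³.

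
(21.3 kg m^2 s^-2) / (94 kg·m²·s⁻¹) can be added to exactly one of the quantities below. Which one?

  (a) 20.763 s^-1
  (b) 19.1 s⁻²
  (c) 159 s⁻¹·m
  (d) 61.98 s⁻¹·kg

(a)

Reference: [kg·m²·s⁻²] / [kg·m²·s⁻¹] = s⁻¹.
Each option:
  (a) s⁻¹  ← same
  (b) s⁻²
  (c) m·s⁻¹
  (d) kg·s⁻¹
Only (a) matches s⁻¹.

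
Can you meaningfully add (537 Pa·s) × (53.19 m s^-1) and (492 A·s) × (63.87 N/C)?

In SI base units:
  (537 Pa·s) × (53.19 m s^-1):  [kg·m⁻¹·s⁻¹] · [m·s⁻¹] = kg·s⁻²
  (492 A·s) × (63.87 N/C):  [s·A] · [kg·m·s⁻³·A⁻¹] = kg·m·s⁻²
kg·s⁻² ≠ kg·m·s⁻², so they cannot be added.

No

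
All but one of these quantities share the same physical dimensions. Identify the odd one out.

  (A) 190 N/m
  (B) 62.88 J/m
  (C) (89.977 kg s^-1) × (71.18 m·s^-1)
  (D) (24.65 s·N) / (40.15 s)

(A)

Reduce each to base SI dimensions:
  (A) N·m⁻¹ = kg·m·s⁻²·m⁻¹ = kg·s⁻²
  (B) J·m⁻¹ = N·m·m⁻¹ = kg·m·s⁻²
  (C) [kg·s⁻¹] · [m·s⁻¹] = kg·m·s⁻²
  (D) [kg·m·s⁻¹] / [s] = kg·m·s⁻²
All reduce to kg·m·s⁻² except (A), which is kg·s⁻².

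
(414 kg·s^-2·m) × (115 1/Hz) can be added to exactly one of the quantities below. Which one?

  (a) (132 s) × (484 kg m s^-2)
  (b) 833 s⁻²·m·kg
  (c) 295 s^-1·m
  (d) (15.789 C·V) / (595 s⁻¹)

Reference: [kg·m·s⁻²] · [s] = kg·m·s⁻¹.
Each option:
  (a) [s] · [kg·m·s⁻²] = kg·m·s⁻¹  ← same
  (b) kg·m·s⁻²
  (c) m·s⁻¹
  (d) [kg·m²·s⁻²] / [s⁻¹] = kg·m²·s⁻¹
Only (a) matches kg·m·s⁻¹.

(a)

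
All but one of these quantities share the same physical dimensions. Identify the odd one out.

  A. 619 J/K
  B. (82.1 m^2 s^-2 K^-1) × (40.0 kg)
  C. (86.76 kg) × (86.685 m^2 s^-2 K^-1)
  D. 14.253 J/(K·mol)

D.

Expand each in SI base units:
  A. J·K⁻¹ = N·m·K⁻¹ = kg·m²·s⁻²·K⁻¹
  B. [m²·s⁻²·K⁻¹] · [kg] = kg·m²·s⁻²·K⁻¹
  C. [kg] · [m²·s⁻²·K⁻¹] = kg·m²·s⁻²·K⁻¹
  D. J·mol⁻¹·K⁻¹ = N·m·mol⁻¹·K⁻¹ = kg·m²·s⁻²·K⁻¹·mol⁻¹
All reduce to kg·m²·s⁻²·K⁻¹ except D., which is kg·m²·s⁻²·K⁻¹·mol⁻¹.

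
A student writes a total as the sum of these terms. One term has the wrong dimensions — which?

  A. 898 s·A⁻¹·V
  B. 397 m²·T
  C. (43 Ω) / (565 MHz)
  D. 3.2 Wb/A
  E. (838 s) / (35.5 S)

In SI base units:
  A. V·s·A⁻¹ = J·C⁻¹·s·A⁻¹ = kg·m²·s⁻²·A⁻²
  B. T·m² = Wb·m⁻²·m² = kg·m²·s⁻²·A⁻¹
  C. [kg·m²·s⁻³·A⁻²] / [s⁻¹] = kg·m²·s⁻²·A⁻²
  D. Wb·A⁻¹ = V·s·A⁻¹ = kg·m²·s⁻²·A⁻²
  E. [s] / [kg⁻¹·m⁻²·s³·A²] = kg·m²·s⁻²·A⁻²
All reduce to kg·m²·s⁻²·A⁻² except B., which is kg·m²·s⁻²·A⁻¹.

B.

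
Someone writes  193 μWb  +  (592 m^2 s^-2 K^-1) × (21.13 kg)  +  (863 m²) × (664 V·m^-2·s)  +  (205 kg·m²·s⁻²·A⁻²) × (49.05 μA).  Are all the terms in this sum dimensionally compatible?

No

Work out the base dimensions of each:
  193 μWb:  Wb = V·s = kg·m²·s⁻²·A⁻¹
  (592 m^2 s^-2 K^-1) × (21.13 kg):  [m²·s⁻²·K⁻¹] · [kg] = kg·m²·s⁻²·K⁻¹
  (863 m²) × (664 V·m^-2·s):  [m²] · [kg·s⁻²·A⁻¹] = kg·m²·s⁻²·A⁻¹
  (205 kg·m²·s⁻²·A⁻²) × (49.05 μA):  [kg·m²·s⁻²·A⁻²] · [A] = kg·m²·s⁻²·A⁻¹
The terms do not share a single dimension (kg·m²·s⁻²·A⁻¹ vs kg·m²·s⁻²·K⁻¹).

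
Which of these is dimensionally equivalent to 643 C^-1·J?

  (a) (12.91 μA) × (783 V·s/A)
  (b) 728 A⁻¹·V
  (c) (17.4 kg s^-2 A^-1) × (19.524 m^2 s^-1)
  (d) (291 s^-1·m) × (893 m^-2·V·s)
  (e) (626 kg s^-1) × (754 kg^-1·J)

Reference: J·C⁻¹ = N·m·(s·A)⁻¹ = kg·m²·s⁻³·A⁻¹.
Each option:
  (a) [A] · [kg·m²·s⁻²·A⁻²] = kg·m²·s⁻²·A⁻¹
  (b) V·A⁻¹ = J·C⁻¹·A⁻¹ = kg·m²·s⁻³·A⁻²
  (c) [kg·s⁻²·A⁻¹] · [m²·s⁻¹] = kg·m²·s⁻³·A⁻¹  ← same
  (d) [m·s⁻¹] · [kg·s⁻²·A⁻¹] = kg·m·s⁻³·A⁻¹
  (e) [kg·s⁻¹] · [m²·s⁻²] = kg·m²·s⁻³
Only (c) matches kg·m²·s⁻³·A⁻¹.

(c)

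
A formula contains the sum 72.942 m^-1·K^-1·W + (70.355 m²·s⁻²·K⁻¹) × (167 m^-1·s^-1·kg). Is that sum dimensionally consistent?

Reduce each to base SI dimensions:
  72.942 m^-1·K^-1·W:  W·m⁻¹·K⁻¹ = J·s⁻¹·m⁻¹·K⁻¹ = kg·m·s⁻³·K⁻¹
  (70.355 m²·s⁻²·K⁻¹) × (167 m^-1·s^-1·kg):  [m²·s⁻²·K⁻¹] · [kg·m⁻¹·s⁻¹] = kg·m·s⁻³·K⁻¹
Both are kg·m·s⁻³·K⁻¹, so they have the same dimensions and can be added.

Yes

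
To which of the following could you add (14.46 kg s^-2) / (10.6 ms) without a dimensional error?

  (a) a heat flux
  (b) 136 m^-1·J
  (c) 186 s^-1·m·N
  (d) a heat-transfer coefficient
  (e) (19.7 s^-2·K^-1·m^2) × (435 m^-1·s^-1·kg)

Reference: [kg·s⁻²] / [s] = kg·s⁻³.
Each option:
  (a) [heat flux] = kg·s⁻³  ← same
  (b) J·m⁻¹ = N·m·m⁻¹ = kg·m·s⁻²
  (c) N·m·s⁻¹ = kg·m·s⁻²·m·s⁻¹ = kg·m²·s⁻³
  (d) [heat-transfer coefficient] = kg·s⁻³·K⁻¹
  (e) [m²·s⁻²·K⁻¹] · [kg·m⁻¹·s⁻¹] = kg·m·s⁻³·K⁻¹
Only (a) matches kg·s⁻³.

(a)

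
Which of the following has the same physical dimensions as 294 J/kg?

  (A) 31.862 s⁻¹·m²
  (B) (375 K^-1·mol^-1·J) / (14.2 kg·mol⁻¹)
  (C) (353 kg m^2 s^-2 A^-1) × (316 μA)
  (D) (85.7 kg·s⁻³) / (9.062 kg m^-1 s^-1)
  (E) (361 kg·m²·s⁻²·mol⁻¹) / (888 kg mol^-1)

(E)

Reference: J·kg⁻¹ = N·m·kg⁻¹ = m²·s⁻².
Each option:
  (A) m²·s⁻¹
  (B) [kg·m²·s⁻²·K⁻¹·mol⁻¹] / [kg·mol⁻¹] = m²·s⁻²·K⁻¹
  (C) [kg·m²·s⁻²·A⁻¹] · [A] = kg·m²·s⁻²
  (D) [kg·s⁻³] / [kg·m⁻¹·s⁻¹] = m·s⁻²
  (E) [kg·m²·s⁻²·mol⁻¹] / [kg·mol⁻¹] = m²·s⁻²  ← same
Only (E) matches m²·s⁻².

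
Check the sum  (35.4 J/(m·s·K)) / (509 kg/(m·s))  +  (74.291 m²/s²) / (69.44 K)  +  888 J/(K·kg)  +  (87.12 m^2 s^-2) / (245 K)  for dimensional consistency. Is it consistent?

In SI base units:
  (35.4 J/(m·s·K)) / (509 kg/(m·s)):  [kg·m·s⁻³·K⁻¹] / [kg·m⁻¹·s⁻¹] = m²·s⁻²·K⁻¹
  (74.291 m²/s²) / (69.44 K):  [m²·s⁻²] / [K] = m²·s⁻²·K⁻¹
  888 J/(K·kg):  J·kg⁻¹·K⁻¹ = N·m·kg⁻¹·K⁻¹ = m²·s⁻²·K⁻¹
  (87.12 m^2 s^-2) / (245 K):  [m²·s⁻²] / [K] = m²·s⁻²·K⁻¹
Every term reduces to m²·s⁻²·K⁻¹.

Yes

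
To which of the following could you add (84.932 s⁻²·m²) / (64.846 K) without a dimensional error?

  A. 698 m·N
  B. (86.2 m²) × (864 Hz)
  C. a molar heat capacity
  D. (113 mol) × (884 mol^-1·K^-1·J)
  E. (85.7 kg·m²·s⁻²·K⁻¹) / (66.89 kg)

E.

Reference: [m²·s⁻²] / [K] = m²·s⁻²·K⁻¹.
Each option:
  A. N·m = kg·m·s⁻²·m = kg·m²·s⁻²
  B. [m²] · [s⁻¹] = m²·s⁻¹
  C. [molar heat capacity] = kg·m²·s⁻²·K⁻¹·mol⁻¹
  D. [mol] · [kg·m²·s⁻²·K⁻¹·mol⁻¹] = kg·m²·s⁻²·K⁻¹
  E. [kg·m²·s⁻²·K⁻¹] / [kg] = m²·s⁻²·K⁻¹  ← same
Only E. matches m²·s⁻²·K⁻¹.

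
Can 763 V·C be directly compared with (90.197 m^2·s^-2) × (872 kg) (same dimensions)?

Dimensions:
  763 V·C:  C·V = s·A·J·C⁻¹ = kg·m²·s⁻²
  (90.197 m^2·s^-2) × (872 kg):  [m²·s⁻²] · [kg] = kg·m²·s⁻²
Both are kg·m²·s⁻², so they have the same dimensions and can be added.

Yes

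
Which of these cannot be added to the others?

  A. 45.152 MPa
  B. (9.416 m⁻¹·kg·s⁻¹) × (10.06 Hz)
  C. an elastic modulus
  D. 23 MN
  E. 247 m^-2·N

Reduce each to base SI dimensions:
  A. Pa = N·m⁻² = kg·m⁻¹·s⁻²
  B. [kg·m⁻¹·s⁻¹] · [s⁻¹] = kg·m⁻¹·s⁻²
  C. [elastic modulus] = kg·m⁻¹·s⁻²
  D. N = kg·m·s⁻²
  E. N·m⁻² = kg·m·s⁻²·m⁻² = kg·m⁻¹·s⁻²
All reduce to kg·m⁻¹·s⁻² except D., which is kg·m·s⁻².

D.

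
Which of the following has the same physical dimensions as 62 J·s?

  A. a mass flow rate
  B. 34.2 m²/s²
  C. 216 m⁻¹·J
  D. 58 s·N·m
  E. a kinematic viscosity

Reference: J·s = N·m·s = kg·m²·s⁻¹.
Each option:
  A. [mass flow rate] = kg·s⁻¹
  B. m²·s⁻²
  C. J·m⁻¹ = N·m·m⁻¹ = kg·m·s⁻²
  D. N·m·s = kg·m·s⁻²·m·s = kg·m²·s⁻¹  ← same
  E. [kinematic viscosity] = m²·s⁻¹
Only D. matches kg·m²·s⁻¹.

D.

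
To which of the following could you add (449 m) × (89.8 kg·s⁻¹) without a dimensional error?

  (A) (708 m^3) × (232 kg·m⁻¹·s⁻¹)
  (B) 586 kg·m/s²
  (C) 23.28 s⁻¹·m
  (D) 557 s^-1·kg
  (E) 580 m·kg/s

Reference: [m] · [kg·s⁻¹] = kg·m·s⁻¹.
Each option:
  (A) [m³] · [kg·m⁻¹·s⁻¹] = kg·m²·s⁻¹
  (B) kg·m·s⁻²
  (C) m·s⁻¹
  (D) kg·s⁻¹
  (E) kg·m·s⁻¹  ← same
Only (E) matches kg·m·s⁻¹.

(E)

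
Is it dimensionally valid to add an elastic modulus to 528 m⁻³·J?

Yes

Dimensions:
  an elastic modulus:  [elastic modulus] = kg·m⁻¹·s⁻²
  528 m⁻³·J:  J·m⁻³ = N·m·m⁻³ = kg·m⁻¹·s⁻²
Both are kg·m⁻¹·s⁻², so they have the same dimensions and can be added.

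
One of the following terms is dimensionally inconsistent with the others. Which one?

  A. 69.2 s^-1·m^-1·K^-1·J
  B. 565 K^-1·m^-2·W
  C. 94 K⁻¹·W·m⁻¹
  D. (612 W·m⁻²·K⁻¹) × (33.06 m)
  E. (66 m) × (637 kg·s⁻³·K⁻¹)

In SI base units:
  A. J·s⁻¹·m⁻¹·K⁻¹ = N·m·s⁻¹·m⁻¹·K⁻¹ = kg·m·s⁻³·K⁻¹
  B. W·m⁻²·K⁻¹ = J·s⁻¹·m⁻²·K⁻¹ = kg·s⁻³·K⁻¹
  C. W·m⁻¹·K⁻¹ = J·s⁻¹·m⁻¹·K⁻¹ = kg·m·s⁻³·K⁻¹
  D. [kg·s⁻³·K⁻¹] · [m] = kg·m·s⁻³·K⁻¹
  E. [m] · [kg·s⁻³·K⁻¹] = kg·m·s⁻³·K⁻¹
All reduce to kg·m·s⁻³·K⁻¹ except B., which is kg·s⁻³·K⁻¹.

B.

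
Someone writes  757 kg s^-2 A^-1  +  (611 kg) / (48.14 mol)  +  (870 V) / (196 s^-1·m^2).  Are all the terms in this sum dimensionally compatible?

No

Expand each in SI base units:
  757 kg s^-2 A^-1:  kg·s⁻²·A⁻¹
  (611 kg) / (48.14 mol):  [kg] / [mol] = kg·mol⁻¹
  (870 V) / (196 s^-1·m^2):  [kg·m²·s⁻³·A⁻¹] / [m²·s⁻¹] = kg·s⁻²·A⁻¹
The terms do not share a single dimension (kg·mol⁻¹ vs kg·s⁻²·A⁻¹).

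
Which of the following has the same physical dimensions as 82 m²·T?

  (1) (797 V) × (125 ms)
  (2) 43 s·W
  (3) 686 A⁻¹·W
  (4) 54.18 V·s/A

Reference: T·m² = Wb·m⁻²·m² = kg·m²·s⁻²·A⁻¹.
Each option:
  (1) [kg·m²·s⁻³·A⁻¹] · [s] = kg·m²·s⁻²·A⁻¹  ← same
  (2) W·s = J·s⁻¹·s = kg·m²·s⁻²
  (3) W·A⁻¹ = J·s⁻¹·A⁻¹ = kg·m²·s⁻³·A⁻¹
  (4) V·s·A⁻¹ = J·C⁻¹·s·A⁻¹ = kg·m²·s⁻²·A⁻²
Only (1) matches kg·m²·s⁻²·A⁻¹.

(1)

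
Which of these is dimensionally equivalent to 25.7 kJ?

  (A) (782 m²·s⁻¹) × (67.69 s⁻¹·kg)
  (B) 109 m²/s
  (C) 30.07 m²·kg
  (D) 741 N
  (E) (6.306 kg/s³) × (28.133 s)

(A)

Reference: J = N·m = kg·m²·s⁻².
Each option:
  (A) [m²·s⁻¹] · [kg·s⁻¹] = kg·m²·s⁻²  ← same
  (B) m²·s⁻¹
  (C) kg·m²
  (D) N = kg·m·s⁻²
  (E) [kg·s⁻³] · [s] = kg·s⁻²
Only (A) matches kg·m²·s⁻².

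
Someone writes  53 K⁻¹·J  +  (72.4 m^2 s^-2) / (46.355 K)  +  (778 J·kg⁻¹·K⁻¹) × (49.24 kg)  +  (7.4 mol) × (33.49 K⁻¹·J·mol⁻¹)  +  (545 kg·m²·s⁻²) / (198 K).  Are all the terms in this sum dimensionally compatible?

No

Reduce each to base SI dimensions:
  53 K⁻¹·J:  J·K⁻¹ = N·m·K⁻¹ = kg·m²·s⁻²·K⁻¹
  (72.4 m^2 s^-2) / (46.355 K):  [m²·s⁻²] / [K] = m²·s⁻²·K⁻¹
  (778 J·kg⁻¹·K⁻¹) × (49.24 kg):  [m²·s⁻²·K⁻¹] · [kg] = kg·m²·s⁻²·K⁻¹
  (7.4 mol) × (33.49 K⁻¹·J·mol⁻¹):  [mol] · [kg·m²·s⁻²·K⁻¹·mol⁻¹] = kg·m²·s⁻²·K⁻¹
  (545 kg·m²·s⁻²) / (198 K):  [kg·m²·s⁻²] / [K] = kg·m²·s⁻²·K⁻¹
The terms do not share a single dimension (kg·m²·s⁻²·K⁻¹ vs m²·s⁻²·K⁻¹).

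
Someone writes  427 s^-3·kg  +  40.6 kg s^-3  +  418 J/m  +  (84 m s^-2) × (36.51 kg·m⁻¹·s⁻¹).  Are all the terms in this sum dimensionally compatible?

In SI base units:
  427 s^-3·kg:  kg·s⁻³
  40.6 kg s^-3:  kg·s⁻³
  418 J/m:  J·m⁻¹ = N·m·m⁻¹ = kg·m·s⁻²
  (84 m s^-2) × (36.51 kg·m⁻¹·s⁻¹):  [m·s⁻²] · [kg·m⁻¹·s⁻¹] = kg·s⁻³
The terms do not share a single dimension (kg·m·s⁻² vs kg·s⁻³).

No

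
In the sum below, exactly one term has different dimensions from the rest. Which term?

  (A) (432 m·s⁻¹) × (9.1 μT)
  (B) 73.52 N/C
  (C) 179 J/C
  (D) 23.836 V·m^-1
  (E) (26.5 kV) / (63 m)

Reduce each to base SI dimensions:
  (A) [m·s⁻¹] · [kg·s⁻²·A⁻¹] = kg·m·s⁻³·A⁻¹
  (B) N·C⁻¹ = kg·m·s⁻²·(s·A)⁻¹ = kg·m·s⁻³·A⁻¹
  (C) J·C⁻¹ = N·m·(s·A)⁻¹ = kg·m²·s⁻³·A⁻¹
  (D) V·m⁻¹ = J·C⁻¹·m⁻¹ = kg·m·s⁻³·A⁻¹
  (E) [kg·m²·s⁻³·A⁻¹] / [m] = kg·m·s⁻³·A⁻¹
All reduce to kg·m·s⁻³·A⁻¹ except (C), which is kg·m²·s⁻³·A⁻¹.

(C)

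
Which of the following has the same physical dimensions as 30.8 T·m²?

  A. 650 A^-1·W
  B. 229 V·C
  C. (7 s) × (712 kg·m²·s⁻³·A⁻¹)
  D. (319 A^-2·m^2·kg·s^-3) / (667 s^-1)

C.

Reference: T·m² = Wb·m⁻²·m² = kg·m²·s⁻²·A⁻¹.
Each option:
  A. W·A⁻¹ = J·s⁻¹·A⁻¹ = kg·m²·s⁻³·A⁻¹
  B. C·V = s·A·J·C⁻¹ = kg·m²·s⁻²
  C. [s] · [kg·m²·s⁻³·A⁻¹] = kg·m²·s⁻²·A⁻¹  ← same
  D. [kg·m²·s⁻³·A⁻²] / [s⁻¹] = kg·m²·s⁻²·A⁻²
Only C. matches kg·m²·s⁻²·A⁻¹.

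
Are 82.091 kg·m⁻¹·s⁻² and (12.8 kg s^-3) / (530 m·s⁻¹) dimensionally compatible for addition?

Yes

In SI base units:
  82.091 kg·m⁻¹·s⁻²:  kg·m⁻¹·s⁻²
  (12.8 kg s^-3) / (530 m·s⁻¹):  [kg·s⁻³] / [m·s⁻¹] = kg·m⁻¹·s⁻²
Both are kg·m⁻¹·s⁻², so they have the same dimensions and can be added.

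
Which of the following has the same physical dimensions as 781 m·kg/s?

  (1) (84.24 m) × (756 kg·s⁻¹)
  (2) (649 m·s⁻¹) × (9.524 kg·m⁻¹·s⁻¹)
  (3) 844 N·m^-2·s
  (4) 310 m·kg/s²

Reference: kg·m·s⁻¹.
Each option:
  (1) [m] · [kg·s⁻¹] = kg·m·s⁻¹  ← same
  (2) [m·s⁻¹] · [kg·m⁻¹·s⁻¹] = kg·s⁻²
  (3) N·s·m⁻² = kg·m·s⁻²·s·m⁻² = kg·m⁻¹·s⁻¹
  (4) kg·m·s⁻²
Only (1) matches kg·m·s⁻¹.

(1)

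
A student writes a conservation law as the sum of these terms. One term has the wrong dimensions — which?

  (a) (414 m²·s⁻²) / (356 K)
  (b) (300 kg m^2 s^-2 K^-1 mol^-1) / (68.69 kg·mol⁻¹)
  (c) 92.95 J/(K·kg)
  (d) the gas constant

(d)

Expand each in SI base units:
  (a) [m²·s⁻²] / [K] = m²·s⁻²·K⁻¹
  (b) [kg·m²·s⁻²·K⁻¹·mol⁻¹] / [kg·mol⁻¹] = m²·s⁻²·K⁻¹
  (c) J·kg⁻¹·K⁻¹ = N·m·kg⁻¹·K⁻¹ = m²·s⁻²·K⁻¹
  (d) [gas constant] = kg·m²·s⁻²·K⁻¹·mol⁻¹
All reduce to m²·s⁻²·K⁻¹ except (d), which is kg·m²·s⁻²·K⁻¹·mol⁻¹.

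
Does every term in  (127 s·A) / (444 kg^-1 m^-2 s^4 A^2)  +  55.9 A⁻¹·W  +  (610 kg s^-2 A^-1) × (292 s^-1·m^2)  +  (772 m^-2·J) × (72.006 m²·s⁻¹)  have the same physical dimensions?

No

Reduce each to base SI dimensions:
  (127 s·A) / (444 kg^-1 m^-2 s^4 A^2):  [s·A] / [kg⁻¹·m⁻²·s⁴·A²] = kg·m²·s⁻³·A⁻¹
  55.9 A⁻¹·W:  W·A⁻¹ = J·s⁻¹·A⁻¹ = kg·m²·s⁻³·A⁻¹
  (610 kg s^-2 A^-1) × (292 s^-1·m^2):  [kg·s⁻²·A⁻¹] · [m²·s⁻¹] = kg·m²·s⁻³·A⁻¹
  (772 m^-2·J) × (72.006 m²·s⁻¹):  [kg·s⁻²] · [m²·s⁻¹] = kg·m²·s⁻³
The terms do not share a single dimension (kg·m²·s⁻³ vs kg·m²·s⁻³·A⁻¹).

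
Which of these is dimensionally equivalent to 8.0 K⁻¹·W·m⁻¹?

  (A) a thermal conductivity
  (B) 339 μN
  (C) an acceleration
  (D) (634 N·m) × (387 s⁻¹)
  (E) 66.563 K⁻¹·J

(A)

Reference: W·m⁻¹·K⁻¹ = J·s⁻¹·m⁻¹·K⁻¹ = kg·m·s⁻³·K⁻¹.
Each option:
  (A) [thermal conductivity] = kg·m·s⁻³·K⁻¹  ← same
  (B) N = kg·m·s⁻²
  (C) [acceleration] = m·s⁻²
  (D) [kg·m²·s⁻²] · [s⁻¹] = kg·m²·s⁻³
  (E) J·K⁻¹ = N·m·K⁻¹ = kg·m²·s⁻²·K⁻¹
Only (A) matches kg·m·s⁻³·K⁻¹.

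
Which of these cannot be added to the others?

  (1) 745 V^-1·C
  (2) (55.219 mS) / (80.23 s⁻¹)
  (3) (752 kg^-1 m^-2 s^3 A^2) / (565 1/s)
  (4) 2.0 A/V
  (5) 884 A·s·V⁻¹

(4)

Dimensions:
  (1) C·V⁻¹ = s·A·(J·C⁻¹)⁻¹ = kg⁻¹·m⁻²·s⁴·A²
  (2) [kg⁻¹·m⁻²·s³·A²] / [s⁻¹] = kg⁻¹·m⁻²·s⁴·A²
  (3) [kg⁻¹·m⁻²·s³·A²] / [s⁻¹] = kg⁻¹·m⁻²·s⁴·A²
  (4) A·V⁻¹ = A·(J·C⁻¹)⁻¹ = kg⁻¹·m⁻²·s³·A²
  (5) A·s·V⁻¹ = A·s·(J·C⁻¹)⁻¹ = kg⁻¹·m⁻²·s⁴·A²
All reduce to kg⁻¹·m⁻²·s⁴·A² except (4), which is kg⁻¹·m⁻²·s³·A².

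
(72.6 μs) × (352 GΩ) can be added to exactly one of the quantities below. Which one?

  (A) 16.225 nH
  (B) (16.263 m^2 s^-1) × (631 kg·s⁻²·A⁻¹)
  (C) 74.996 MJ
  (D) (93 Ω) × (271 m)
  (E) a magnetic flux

Reference: [s] · [kg·m²·s⁻³·A⁻²] = kg·m²·s⁻²·A⁻².
Each option:
  (A) H = V·s·A⁻¹ = kg·m²·s⁻²·A⁻²  ← same
  (B) [m²·s⁻¹] · [kg·s⁻²·A⁻¹] = kg·m²·s⁻³·A⁻¹
  (C) J = N·m = kg·m²·s⁻²
  (D) [kg·m²·s⁻³·A⁻²] · [m] = kg·m³·s⁻³·A⁻²
  (E) [magnetic flux] = kg·m²·s⁻²·A⁻¹
Only (A) matches kg·m²·s⁻²·A⁻².

(A)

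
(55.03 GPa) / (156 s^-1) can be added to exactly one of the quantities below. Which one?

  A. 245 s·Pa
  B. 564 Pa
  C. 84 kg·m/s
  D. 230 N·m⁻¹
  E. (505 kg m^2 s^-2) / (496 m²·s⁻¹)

A.

Reference: [kg·m⁻¹·s⁻²] / [s⁻¹] = kg·m⁻¹·s⁻¹.
Each option:
  A. Pa·s = N·m⁻²·s = kg·m⁻¹·s⁻¹  ← same
  B. Pa = N·m⁻² = kg·m⁻¹·s⁻²
  C. kg·m·s⁻¹
  D. N·m⁻¹ = kg·m·s⁻²·m⁻¹ = kg·s⁻²
  E. [kg·m²·s⁻²] / [m²·s⁻¹] = kg·s⁻¹
Only A. matches kg·m⁻¹·s⁻¹.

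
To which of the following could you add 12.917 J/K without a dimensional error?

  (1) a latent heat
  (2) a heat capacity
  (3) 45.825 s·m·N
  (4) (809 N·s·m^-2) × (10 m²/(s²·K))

(2)

Reference: J·K⁻¹ = N·m·K⁻¹ = kg·m²·s⁻²·K⁻¹.
Each option:
  (1) [latent heat] = m²·s⁻²
  (2) [heat capacity] = kg·m²·s⁻²·K⁻¹  ← same
  (3) N·m·s = kg·m·s⁻²·m·s = kg·m²·s⁻¹
  (4) [kg·m⁻¹·s⁻¹] · [m²·s⁻²·K⁻¹] = kg·m·s⁻³·K⁻¹
Only (2) matches kg·m²·s⁻²·K⁻¹.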